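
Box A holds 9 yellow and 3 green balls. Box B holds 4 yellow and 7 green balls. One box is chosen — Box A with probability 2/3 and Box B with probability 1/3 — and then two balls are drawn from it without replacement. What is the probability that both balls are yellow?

From Box A: P(both yellow) = (9/12)(8/11) = 6/11.
From Box B: P(both yellow) = (4/11)(3/10) = 6/55.
Total probability = (2/3)(6/11) + (1/3)(6/55) = 2/5.

2/5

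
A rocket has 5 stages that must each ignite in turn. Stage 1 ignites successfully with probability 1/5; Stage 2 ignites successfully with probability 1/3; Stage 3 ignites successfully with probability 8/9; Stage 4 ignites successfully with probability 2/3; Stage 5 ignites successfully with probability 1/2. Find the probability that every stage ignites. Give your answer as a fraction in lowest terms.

Multiplying along the chain,
P = 1/5 × 1/3 × 8/9 × 2/3 × 1/2 = 16/810 = 8/405.

8/405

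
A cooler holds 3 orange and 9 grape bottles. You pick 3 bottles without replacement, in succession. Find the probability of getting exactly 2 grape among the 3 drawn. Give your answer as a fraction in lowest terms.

One ordering (grape drawn first) has probability 9/12 × 8/11 × 3/10 = 216/1320 = 9/55.
There are C(3,2) = 3 such orderings, each equally likely, so P = 3 × 9/55 = 27/55.

27/55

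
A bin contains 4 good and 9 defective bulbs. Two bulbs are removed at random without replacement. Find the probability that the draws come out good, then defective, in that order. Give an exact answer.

Multiply the probability of each draw given the previous ones:
P = 4/13 × 9/12 = 36/156 = 3/13.

3/13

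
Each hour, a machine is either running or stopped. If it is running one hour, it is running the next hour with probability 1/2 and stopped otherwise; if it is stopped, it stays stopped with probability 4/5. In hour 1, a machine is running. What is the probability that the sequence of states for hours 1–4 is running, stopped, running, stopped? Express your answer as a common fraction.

1/20

Hour 1 is given. For each transition, use the conditional probability from the current state:
P(stopped | running) = 1/2; P(running | stopped) = 1/5; P(stopped | running) = 1/2.
P = 1/2 × 1/5 × 1/2 = 1/20.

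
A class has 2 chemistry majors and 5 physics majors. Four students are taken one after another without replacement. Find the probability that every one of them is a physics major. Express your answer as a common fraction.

1/7

P(every draw is a physics major) = 5/7 × 4/6 × 3/5 × 2/4 = 120/840 = 1/7.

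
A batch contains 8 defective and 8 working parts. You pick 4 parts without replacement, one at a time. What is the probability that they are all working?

1/26

P(all working) = 8/16 × 7/15 × 6/14 × 5/13 = 1680/43680 = 1/26.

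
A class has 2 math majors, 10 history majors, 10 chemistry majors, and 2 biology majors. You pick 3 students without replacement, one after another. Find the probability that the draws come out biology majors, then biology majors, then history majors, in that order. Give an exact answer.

Chain rule:
P = 2/24 × 1/23 × 10/22 = 20/12144 = 5/3036.

5/3036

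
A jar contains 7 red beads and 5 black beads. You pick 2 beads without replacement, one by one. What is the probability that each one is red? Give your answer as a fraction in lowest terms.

7/22

P(all red) = 7/12 × 6/11 = 42/132 = 7/22.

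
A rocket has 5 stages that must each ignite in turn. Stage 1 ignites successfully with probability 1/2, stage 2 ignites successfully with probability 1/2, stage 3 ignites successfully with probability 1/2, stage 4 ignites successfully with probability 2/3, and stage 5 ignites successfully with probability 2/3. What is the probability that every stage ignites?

1/18

Multiplying along the chain,
P = 1/2 × 1/2 × 1/2 × 2/3 × 2/3 = 4/72 = 1/18.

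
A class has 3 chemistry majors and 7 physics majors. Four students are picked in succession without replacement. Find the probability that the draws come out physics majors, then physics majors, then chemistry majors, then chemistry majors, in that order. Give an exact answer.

Multiply the probability of each draw given the previous ones:
P = 7/10 × 6/9 × 3/8 × 2/7 = 252/5040 = 1/20.

1/20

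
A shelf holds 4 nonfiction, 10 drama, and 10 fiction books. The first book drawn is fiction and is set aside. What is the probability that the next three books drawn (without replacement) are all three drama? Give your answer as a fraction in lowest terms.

120/1771

After the first draw, 10 of the remaining 23 books are drama.
P = 10/23 × 9/22 × 8/21 = 720/10626 = 120/1771.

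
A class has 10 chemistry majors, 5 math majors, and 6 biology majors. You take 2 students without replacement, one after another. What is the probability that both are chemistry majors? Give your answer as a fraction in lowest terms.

P(every draw is a chemistry major) = 10/21 × 9/20 = 90/420 = 3/14.

3/14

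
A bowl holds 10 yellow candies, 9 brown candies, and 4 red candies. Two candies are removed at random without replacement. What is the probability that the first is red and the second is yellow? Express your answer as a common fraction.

Each draw changes the counts, so multiply the conditional probabilities along the sequence:
P = 4/23 × 10/22 = 40/506 = 20/253.

20/253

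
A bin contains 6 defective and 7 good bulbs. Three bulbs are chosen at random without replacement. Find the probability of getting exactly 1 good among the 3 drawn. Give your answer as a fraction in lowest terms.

105/286

One ordering (good drawn first) has probability 7/13 × 6/12 × 5/11 = 210/1716 = 35/286.
There are C(3,1) = 3 such orderings, each equally likely, so P = 3 × 35/286 = 105/286.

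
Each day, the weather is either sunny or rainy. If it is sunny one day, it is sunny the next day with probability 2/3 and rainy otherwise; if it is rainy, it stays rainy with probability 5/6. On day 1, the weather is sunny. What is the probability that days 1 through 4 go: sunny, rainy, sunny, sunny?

Day 1 is given. For each transition, use the conditional probability from the current state:
P(rainy | sunny) = 1/3; P(sunny | rainy) = 1/6; P(sunny | sunny) = 2/3.
P = 1/3 × 1/6 × 2/3 = 2/54 = 1/27.

1/27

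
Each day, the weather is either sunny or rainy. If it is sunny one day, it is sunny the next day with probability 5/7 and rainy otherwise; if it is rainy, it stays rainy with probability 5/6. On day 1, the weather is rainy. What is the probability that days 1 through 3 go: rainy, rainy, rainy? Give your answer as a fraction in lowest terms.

Day 1 is given. For each transition, use the conditional probability from the current state:
P(rainy | rainy) = 5/6; P(rainy | rainy) = 5/6.
P = 5/6 × 5/6 = 25/36.

25/36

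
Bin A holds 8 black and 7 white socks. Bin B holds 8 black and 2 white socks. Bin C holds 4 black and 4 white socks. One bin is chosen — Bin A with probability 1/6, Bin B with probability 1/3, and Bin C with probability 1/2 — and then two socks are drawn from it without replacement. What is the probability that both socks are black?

1357/3780

From Bin A: P(both black) = (8/15)(7/14) = 4/15.
From Bin B: P(both black) = (8/10)(7/9) = 28/45.
From Bin C: P(both black) = (4/8)(3/7) = 3/14.
Total probability = (1/6)(4/15) + (1/3)(28/45) + (1/2)(3/14) = 1357/3780.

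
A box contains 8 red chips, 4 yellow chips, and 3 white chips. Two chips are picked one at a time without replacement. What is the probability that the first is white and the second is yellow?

Multiply the probability of each draw given the previous ones:
P = 3/15 × 4/14 = 12/210 = 2/35.

2/35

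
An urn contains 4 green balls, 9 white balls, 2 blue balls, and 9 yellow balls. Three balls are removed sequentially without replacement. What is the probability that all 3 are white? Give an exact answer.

P(all white) = 9/24 × 8/23 × 7/22 = 504/12144 = 21/506.

21/506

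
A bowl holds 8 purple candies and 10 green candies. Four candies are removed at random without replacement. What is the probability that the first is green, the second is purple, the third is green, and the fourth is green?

4/51

Each draw changes the counts, so multiply the conditional probabilities along the sequence:
P = 10/18 × 8/17 × 9/16 × 8/15 = 5760/73440 = 4/51.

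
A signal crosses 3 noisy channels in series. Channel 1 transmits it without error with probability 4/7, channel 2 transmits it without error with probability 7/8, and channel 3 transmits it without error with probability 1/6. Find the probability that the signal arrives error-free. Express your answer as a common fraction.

Multiplying along the chain,
P = 4/7 × 7/8 × 1/6 = 28/336 = 1/12.

1/12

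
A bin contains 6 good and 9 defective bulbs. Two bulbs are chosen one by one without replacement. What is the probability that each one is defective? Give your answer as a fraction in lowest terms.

P(every draw is defective) = 9/15 × 8/14 = 72/210 = 12/35.

12/35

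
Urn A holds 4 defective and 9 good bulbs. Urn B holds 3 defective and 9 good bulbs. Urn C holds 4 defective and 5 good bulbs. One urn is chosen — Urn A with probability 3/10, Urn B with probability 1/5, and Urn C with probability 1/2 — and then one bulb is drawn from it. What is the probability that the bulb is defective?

From Urn A: P(defective) = 4/13.
From Urn B: P(defective) = 3/12.
From Urn C: P(defective) = 4/9.
Total probability = (3/10)(4/13) + (1/5)(3/12) + (1/2)(4/9) = 853/2340.

853/2340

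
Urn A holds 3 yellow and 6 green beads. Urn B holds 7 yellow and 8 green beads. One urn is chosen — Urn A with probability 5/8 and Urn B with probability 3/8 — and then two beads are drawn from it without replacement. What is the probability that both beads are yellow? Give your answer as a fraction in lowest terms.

61/480

From Urn A: P(both yellow) = (3/9)(2/8) = 1/12.
From Urn B: P(both yellow) = (7/15)(6/14) = 1/5.
Total probability = (5/8)(1/12) + (3/8)(1/5) = 61/480.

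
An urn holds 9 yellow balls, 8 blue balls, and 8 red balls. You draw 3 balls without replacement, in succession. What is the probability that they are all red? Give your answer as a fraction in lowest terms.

P = 8/25 × 7/24 × 6/23 = 336/13800 = 14/575.

14/575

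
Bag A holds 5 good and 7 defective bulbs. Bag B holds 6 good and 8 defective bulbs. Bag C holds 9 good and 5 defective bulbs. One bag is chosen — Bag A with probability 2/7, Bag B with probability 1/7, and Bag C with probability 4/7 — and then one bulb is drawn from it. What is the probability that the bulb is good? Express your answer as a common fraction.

From Bag A: P(good) = 5/12.
From Bag B: P(good) = 6/14.
From Bag C: P(good) = 9/14.
Total probability = (2/7)(5/12) + (1/7)(6/14) + (4/7)(9/14) = 23/42.

23/42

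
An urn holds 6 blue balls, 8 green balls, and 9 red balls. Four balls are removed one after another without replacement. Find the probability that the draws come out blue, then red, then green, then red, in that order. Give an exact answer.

Chain rule:
P = 6/23 × 9/22 × 8/21 × 8/20 = 3456/212520 = 144/8855.

144/8855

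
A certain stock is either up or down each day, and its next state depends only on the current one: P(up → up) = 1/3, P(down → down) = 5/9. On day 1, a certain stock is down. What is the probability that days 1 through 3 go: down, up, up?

4/27

Day 1 is given. For each transition, use the conditional probability from the current state:
P(up | down) = 4/9; P(up | up) = 1/3.
P = 4/9 × 1/3 = 4/27.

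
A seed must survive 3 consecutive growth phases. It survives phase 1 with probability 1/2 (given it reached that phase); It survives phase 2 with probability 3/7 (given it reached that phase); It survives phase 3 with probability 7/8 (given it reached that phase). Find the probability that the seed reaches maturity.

Multiplying along the chain,
P = 1/2 × 3/7 × 7/8 = 21/112 = 3/16.

3/16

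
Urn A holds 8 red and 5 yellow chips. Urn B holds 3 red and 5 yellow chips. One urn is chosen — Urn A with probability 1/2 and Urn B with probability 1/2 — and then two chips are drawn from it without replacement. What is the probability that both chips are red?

From Urn A: P(both red) = (8/13)(7/12) = 14/39.
From Urn B: P(both red) = (3/8)(2/7) = 3/28.
Total probability = (1/2)(14/39) + (1/2)(3/28) = 509/2184.

509/2184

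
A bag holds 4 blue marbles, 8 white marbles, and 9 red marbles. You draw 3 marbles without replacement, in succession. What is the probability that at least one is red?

P(no red) = 12/21 × 11/20 × 10/19 = 1320/7980 = 22/133.
P(at least one) = 1 − 22/133 = 111/133.

111/133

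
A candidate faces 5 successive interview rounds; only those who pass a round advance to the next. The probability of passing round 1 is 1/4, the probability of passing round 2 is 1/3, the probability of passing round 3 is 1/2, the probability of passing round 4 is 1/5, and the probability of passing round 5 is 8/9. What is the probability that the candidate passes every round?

Multiplying along the chain,
P = 1/4 × 1/3 × 1/2 × 1/5 × 8/9 = 8/1080 = 1/135.

1/135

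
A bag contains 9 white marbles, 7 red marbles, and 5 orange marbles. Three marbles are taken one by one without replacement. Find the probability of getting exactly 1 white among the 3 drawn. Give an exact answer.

297/665

One ordering (white drawn first) has probability 9/21 × 12/20 × 11/19 = 1188/7980 = 99/665.
There are C(3,1) = 3 such orderings, each equally likely, so P = 3 × 99/665 = 297/665.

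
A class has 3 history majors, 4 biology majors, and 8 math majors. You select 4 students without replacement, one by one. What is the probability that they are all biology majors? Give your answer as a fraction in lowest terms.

1/1365

P(every draw is a biology major) = 4/15 × 3/14 × 2/13 × 1/12 = 24/32760 = 1/1365.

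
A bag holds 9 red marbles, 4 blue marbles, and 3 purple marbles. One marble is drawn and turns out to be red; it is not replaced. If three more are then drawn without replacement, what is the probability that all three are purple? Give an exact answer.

After the first draw, 3 of the remaining 15 marbles are purple.
P = 3/15 × 2/14 × 1/13 = 6/2730 = 1/455.

1/455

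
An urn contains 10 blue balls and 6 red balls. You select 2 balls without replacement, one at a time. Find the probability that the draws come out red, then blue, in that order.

1/4

Multiply the probability of each draw given the previous ones:
P = 6/16 × 10/15 = 60/240 = 1/4.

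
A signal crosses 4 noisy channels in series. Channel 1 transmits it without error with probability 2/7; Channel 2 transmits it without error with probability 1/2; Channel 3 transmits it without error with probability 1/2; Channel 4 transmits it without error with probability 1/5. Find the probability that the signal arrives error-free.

1/70

Each stage is reached only if all earlier stages succeed, so
P = 2/7 × 1/2 × 1/2 × 1/5 = 2/140 = 1/70.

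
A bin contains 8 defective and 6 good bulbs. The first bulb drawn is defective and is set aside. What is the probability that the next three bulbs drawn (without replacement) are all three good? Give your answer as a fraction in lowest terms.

10/143

With the first bulb removed, 6 good remain out of 13.
P = 6/13 × 5/12 × 4/11 = 120/1716 = 10/143.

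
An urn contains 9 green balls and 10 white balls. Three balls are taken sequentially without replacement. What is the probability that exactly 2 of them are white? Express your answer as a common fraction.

One ordering (white drawn first) has probability 10/19 × 9/18 × 9/17 = 810/5814 = 45/323.
There are C(3,2) = 3 such orderings, each equally likely, so P = 3 × 45/323 = 135/323.

135/323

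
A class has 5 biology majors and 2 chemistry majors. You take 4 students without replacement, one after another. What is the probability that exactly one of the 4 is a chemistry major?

4/7

One ordering (a chemistry major drawn first) has probability 2/7 × 5/6 × 4/5 × 3/4 = 120/840 = 1/7.
There are C(4,1) = 4 such orderings, each equally likely, so P = 4 × 1/7 = 4/7.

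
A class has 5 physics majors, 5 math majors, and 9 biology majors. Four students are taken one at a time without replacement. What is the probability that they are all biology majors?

P(every draw is a biology major) = 9/19 × 8/18 × 7/17 × 6/16 = 3024/93024 = 21/646.

21/646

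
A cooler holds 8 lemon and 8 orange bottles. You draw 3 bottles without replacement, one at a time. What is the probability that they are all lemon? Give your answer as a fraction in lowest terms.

P = 8/16 × 7/15 × 6/14 = 336/3360 = 1/10.

1/10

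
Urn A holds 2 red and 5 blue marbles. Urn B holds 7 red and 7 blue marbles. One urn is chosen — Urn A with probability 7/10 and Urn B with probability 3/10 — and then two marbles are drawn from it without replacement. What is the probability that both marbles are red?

From Urn A: P(both red) = (2/7)(1/6) = 1/21.
From Urn B: P(both red) = (7/14)(6/13) = 3/13.
Total probability = (7/10)(1/21) + (3/10)(3/13) = 4/39.

4/39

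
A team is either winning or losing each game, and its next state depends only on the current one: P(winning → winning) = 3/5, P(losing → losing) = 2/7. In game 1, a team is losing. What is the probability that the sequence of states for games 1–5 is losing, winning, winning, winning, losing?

Game 1 is given. For each transition, use the conditional probability from the current state:
P(winning | losing) = 5/7; P(winning | winning) = 3/5; P(winning | winning) = 3/5; P(losing | winning) = 2/5.
P = 5/7 × 3/5 × 3/5 × 2/5 = 90/875 = 18/175.

18/175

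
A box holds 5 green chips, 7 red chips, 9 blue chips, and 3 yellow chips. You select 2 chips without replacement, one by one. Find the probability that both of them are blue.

P(all blue) = 9/24 × 8/23 = 72/552 = 3/23.

3/23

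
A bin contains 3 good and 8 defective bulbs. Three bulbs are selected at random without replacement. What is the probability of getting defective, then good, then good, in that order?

8/165

Chain rule:
P = 8/11 × 3/10 × 2/9 = 48/990 = 8/165.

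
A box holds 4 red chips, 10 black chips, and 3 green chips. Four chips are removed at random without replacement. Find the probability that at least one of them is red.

P(no red) = 13/17 × 12/16 × 11/15 × 10/14 = 17160/57120 = 143/476.
P(at least one) = 1 − 143/476 = 333/476.

333/476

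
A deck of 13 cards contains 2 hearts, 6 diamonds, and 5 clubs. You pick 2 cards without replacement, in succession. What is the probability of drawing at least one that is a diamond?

P(no diamonds) = 7/13 × 6/12 = 42/156 = 7/26.
P(at least one) = 1 − 7/26 = 19/26.

19/26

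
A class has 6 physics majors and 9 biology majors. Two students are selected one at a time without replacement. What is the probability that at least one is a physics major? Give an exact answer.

23/35

P(no physics majors) = 9/15 × 8/14 = 72/210 = 12/35.
P(at least one) = 1 − 12/35 = 23/35.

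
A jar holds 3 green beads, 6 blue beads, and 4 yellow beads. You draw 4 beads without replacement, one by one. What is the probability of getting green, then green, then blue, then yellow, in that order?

Chain rule:
P = 3/13 × 2/12 × 6/11 × 4/10 = 144/17160 = 6/715.

6/715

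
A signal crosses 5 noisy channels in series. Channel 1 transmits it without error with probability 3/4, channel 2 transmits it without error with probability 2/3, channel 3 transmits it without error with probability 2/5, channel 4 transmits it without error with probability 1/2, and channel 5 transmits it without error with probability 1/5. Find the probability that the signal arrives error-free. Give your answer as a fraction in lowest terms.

1/50

Each stage is reached only if all earlier stages succeed, so
P = 3/4 × 2/3 × 2/5 × 1/2 × 1/5 = 12/600 = 1/50.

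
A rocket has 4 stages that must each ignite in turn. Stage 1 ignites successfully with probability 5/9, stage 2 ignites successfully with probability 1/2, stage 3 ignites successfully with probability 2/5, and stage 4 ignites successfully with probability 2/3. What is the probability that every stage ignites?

2/27

Multiplying along the chain,
P = 5/9 × 1/2 × 2/5 × 2/3 = 20/270 = 2/27.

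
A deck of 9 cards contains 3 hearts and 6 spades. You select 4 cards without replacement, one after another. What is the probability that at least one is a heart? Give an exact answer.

P(no hearts) = 6/9 × 5/8 × 4/7 × 3/6 = 360/3024 = 5/42.
P(at least one) = 1 − 5/42 = 37/42.

37/42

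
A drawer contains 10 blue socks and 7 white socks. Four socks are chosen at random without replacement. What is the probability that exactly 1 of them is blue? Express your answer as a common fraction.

5/34

One ordering (blue drawn first) has probability 10/17 × 7/16 × 6/15 × 5/14 = 2100/57120 = 5/136.
There are C(4,1) = 4 such orderings, each equally likely, so P = 4 × 5/136 = 5/34.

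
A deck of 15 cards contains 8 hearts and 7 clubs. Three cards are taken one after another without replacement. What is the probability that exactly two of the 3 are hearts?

28/65

One ordering (hearts drawn first) has probability 8/15 × 7/14 × 7/13 = 392/2730 = 28/195.
There are C(3,2) = 3 such orderings, each equally likely, so P = 3 × 28/195 = 28/65.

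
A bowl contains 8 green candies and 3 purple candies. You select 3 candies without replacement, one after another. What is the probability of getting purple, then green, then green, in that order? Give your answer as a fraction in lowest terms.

28/165

Each draw changes the counts, so multiply the conditional probabilities along the sequence:
P = 3/11 × 8/10 × 7/9 = 168/990 = 28/165.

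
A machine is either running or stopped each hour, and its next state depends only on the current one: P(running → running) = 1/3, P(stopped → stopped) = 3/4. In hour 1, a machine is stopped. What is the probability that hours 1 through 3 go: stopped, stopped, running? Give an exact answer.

3/16

Hour 1 is given. For each transition, use the conditional probability from the current state:
P(stopped | stopped) = 3/4; P(running | stopped) = 1/4.
P = 3/4 × 1/4 = 3/16.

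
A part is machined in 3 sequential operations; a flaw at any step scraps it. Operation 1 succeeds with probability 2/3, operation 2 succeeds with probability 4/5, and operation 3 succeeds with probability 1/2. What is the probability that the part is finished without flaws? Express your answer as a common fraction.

4/15

Multiplying along the chain,
P = 2/3 × 4/5 × 1/2 = 8/30 = 4/15.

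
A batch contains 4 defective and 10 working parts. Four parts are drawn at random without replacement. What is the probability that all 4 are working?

30/143

P(all working) = 10/14 × 9/13 × 8/12 × 7/11 = 5040/24024 = 30/143.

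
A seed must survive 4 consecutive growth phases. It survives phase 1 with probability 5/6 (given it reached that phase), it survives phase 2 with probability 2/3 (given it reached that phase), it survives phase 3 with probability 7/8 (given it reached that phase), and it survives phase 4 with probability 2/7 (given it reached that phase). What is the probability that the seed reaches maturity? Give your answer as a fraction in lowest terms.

5/36

The events are sequential, so multiply the conditional probabilities:
P = 5/6 × 2/3 × 7/8 × 2/7 = 140/1008 = 5/36.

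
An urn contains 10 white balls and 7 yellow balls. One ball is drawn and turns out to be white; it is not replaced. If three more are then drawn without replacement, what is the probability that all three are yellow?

1/16

After the first draw, 7 of the remaining 16 balls are yellow.
P = 7/16 × 6/15 × 5/14 = 210/3360 = 1/16.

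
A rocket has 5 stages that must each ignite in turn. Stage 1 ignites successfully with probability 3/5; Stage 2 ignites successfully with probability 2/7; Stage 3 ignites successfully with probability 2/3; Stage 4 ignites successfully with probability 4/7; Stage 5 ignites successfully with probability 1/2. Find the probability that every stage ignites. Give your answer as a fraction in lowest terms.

Each stage is reached only if all earlier stages succeed, so
P = 3/5 × 2/7 × 2/3 × 4/7 × 1/2 = 48/1470 = 8/245.

8/245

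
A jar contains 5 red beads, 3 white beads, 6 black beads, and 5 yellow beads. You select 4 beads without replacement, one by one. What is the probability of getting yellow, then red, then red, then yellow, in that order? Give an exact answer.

25/5814

Multiply the probability of each draw given the previous ones:
P = 5/19 × 5/18 × 4/17 × 4/16 = 400/93024 = 25/5814.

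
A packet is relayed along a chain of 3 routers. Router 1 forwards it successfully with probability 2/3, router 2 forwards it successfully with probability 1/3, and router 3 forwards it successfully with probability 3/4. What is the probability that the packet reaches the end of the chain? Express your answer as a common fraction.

Each stage is reached only if all earlier stages succeed, so
P = 2/3 × 1/3 × 3/4 = 6/36 = 1/6.

1/6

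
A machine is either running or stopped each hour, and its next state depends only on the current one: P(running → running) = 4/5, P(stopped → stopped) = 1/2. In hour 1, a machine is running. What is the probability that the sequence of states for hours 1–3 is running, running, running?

Hour 1 is given. For each transition, use the conditional probability from the current state:
P(running | running) = 4/5; P(running | running) = 4/5.
P = 4/5 × 4/5 = 16/25.

16/25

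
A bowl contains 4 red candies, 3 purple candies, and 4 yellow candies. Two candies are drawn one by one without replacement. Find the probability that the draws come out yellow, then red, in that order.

Each draw changes the counts, so multiply the conditional probabilities along the sequence:
P = 4/11 × 4/10 = 16/110 = 8/55.

8/55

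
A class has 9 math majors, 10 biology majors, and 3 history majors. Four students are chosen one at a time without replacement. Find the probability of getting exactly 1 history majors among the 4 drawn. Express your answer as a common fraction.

153/385

One ordering (a history major drawn first) has probability 3/22 × 19/21 × 18/20 × 17/19 = 17442/175560 = 153/1540.
There are C(4,1) = 4 such orderings, each equally likely, so P = 4 × 153/1540 = 153/385.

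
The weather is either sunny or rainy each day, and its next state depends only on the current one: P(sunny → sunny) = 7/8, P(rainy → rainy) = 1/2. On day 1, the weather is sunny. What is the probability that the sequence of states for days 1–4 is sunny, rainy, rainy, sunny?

Day 1 is given. For each transition, use the conditional probability from the current state:
P(rainy | sunny) = 1/8; P(rainy | rainy) = 1/2; P(sunny | rainy) = 1/2.
P = 1/8 × 1/2 × 1/2 = 1/32.

1/32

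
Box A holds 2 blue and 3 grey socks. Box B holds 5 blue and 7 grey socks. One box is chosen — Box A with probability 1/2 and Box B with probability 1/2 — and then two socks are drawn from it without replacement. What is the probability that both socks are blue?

From Box A: P(both blue) = (2/5)(1/4) = 1/10.
From Box B: P(both blue) = (5/12)(4/11) = 5/33.
Total probability = (1/2)(1/10) + (1/2)(5/33) = 83/660.

83/660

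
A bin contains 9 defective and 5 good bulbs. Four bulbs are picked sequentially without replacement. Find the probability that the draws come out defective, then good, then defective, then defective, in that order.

15/143

Each draw changes the counts, so multiply the conditional probabilities along the sequence:
P = 9/14 × 5/13 × 8/12 × 7/11 = 2520/24024 = 15/143.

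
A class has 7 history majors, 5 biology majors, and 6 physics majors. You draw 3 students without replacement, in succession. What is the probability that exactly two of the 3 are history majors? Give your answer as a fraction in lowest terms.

77/272

One ordering (history majors drawn first) has probability 7/18 × 6/17 × 11/16 = 462/4896 = 77/816.
There are C(3,2) = 3 such orderings, each equally likely, so P = 3 × 77/816 = 77/272.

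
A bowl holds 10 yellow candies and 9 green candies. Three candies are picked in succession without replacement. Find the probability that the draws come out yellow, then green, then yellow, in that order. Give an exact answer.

Each draw changes the counts, so multiply the conditional probabilities along the sequence:
P = 10/19 × 9/18 × 9/17 = 810/5814 = 45/323.

45/323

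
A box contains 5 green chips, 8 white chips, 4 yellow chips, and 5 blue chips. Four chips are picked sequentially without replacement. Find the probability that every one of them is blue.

1/1463

P = 5/22 × 4/21 × 3/20 × 2/19 = 120/175560 = 1/1463.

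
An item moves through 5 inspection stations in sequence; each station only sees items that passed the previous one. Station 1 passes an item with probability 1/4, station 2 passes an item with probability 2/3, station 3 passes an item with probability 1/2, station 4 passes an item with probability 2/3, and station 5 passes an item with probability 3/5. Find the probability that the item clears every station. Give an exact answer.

1/30

Each stage is reached only if all earlier stages succeed, so
P = 1/4 × 2/3 × 1/2 × 2/3 × 3/5 = 12/360 = 1/30.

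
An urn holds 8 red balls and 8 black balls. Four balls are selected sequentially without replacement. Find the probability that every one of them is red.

P(all red) = 8/16 × 7/15 × 6/14 × 5/13 = 1680/43680 = 1/26.

1/26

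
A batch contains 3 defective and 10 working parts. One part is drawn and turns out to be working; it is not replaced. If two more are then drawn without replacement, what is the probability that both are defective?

1/22

After the first draw, 3 of the remaining 12 parts are defective.
P = 3/12 × 2/11 = 6/132 = 1/22.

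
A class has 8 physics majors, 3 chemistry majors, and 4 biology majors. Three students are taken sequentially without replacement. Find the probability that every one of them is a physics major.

8/65

P = 8/15 × 7/14 × 6/13 = 336/2730 = 8/65.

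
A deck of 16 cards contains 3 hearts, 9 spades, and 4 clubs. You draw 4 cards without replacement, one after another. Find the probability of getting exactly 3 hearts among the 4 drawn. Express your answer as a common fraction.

1/140

One ordering (hearts drawn first) has probability 3/16 × 2/15 × 1/14 × 13/13 = 78/43680 = 1/560.
There are C(4,3) = 4 such orderings, each equally likely, so P = 4 × 1/560 = 1/140.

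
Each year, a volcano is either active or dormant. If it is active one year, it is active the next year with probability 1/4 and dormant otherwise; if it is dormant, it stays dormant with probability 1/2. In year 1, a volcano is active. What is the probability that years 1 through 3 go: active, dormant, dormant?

Year 1 is given. For each transition, use the conditional probability from the current state:
P(dormant | active) = 3/4; P(dormant | dormant) = 1/2.
P = 3/4 × 1/2 = 3/8.

3/8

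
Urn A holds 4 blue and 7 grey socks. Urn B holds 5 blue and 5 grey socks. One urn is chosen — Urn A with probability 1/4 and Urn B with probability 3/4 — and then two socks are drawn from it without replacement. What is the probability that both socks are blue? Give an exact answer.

From Urn A: P(both blue) = (4/11)(3/10) = 6/55.
From Urn B: P(both blue) = (5/10)(4/9) = 2/9.
Total probability = (1/4)(6/55) + (3/4)(2/9) = 32/165.

32/165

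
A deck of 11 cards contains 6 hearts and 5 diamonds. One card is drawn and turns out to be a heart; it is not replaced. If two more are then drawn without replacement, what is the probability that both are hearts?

With the first card removed, 5 hearts remain out of 10.
P = 5/10 × 4/9 = 20/90 = 2/9.

2/9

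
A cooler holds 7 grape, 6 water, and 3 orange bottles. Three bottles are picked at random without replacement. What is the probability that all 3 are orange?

P(all orange) = 3/16 × 2/15 × 1/14 = 6/3360 = 1/560.

1/560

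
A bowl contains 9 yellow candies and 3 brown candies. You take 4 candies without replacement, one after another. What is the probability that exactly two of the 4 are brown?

12/55

One ordering (brown drawn first) has probability 3/12 × 2/11 × 9/10 × 8/9 = 432/11880 = 2/55.
There are C(4,2) = 6 such orderings, each equally likely, so P = 6 × 2/55 = 12/55.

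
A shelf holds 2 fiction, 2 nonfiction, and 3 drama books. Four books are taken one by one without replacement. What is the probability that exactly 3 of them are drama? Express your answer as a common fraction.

One ordering (drama drawn first) has probability 3/7 × 2/6 × 1/5 × 4/4 = 24/840 = 1/35.
There are C(4,3) = 4 such orderings, each equally likely, so P = 4 × 1/35 = 4/35.

4/35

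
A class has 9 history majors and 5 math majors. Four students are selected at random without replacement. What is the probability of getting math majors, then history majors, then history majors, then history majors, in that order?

15/143

Multiply the probability of each draw given the previous ones:
P = 5/14 × 9/13 × 8/12 × 7/11 = 2520/24024 = 15/143.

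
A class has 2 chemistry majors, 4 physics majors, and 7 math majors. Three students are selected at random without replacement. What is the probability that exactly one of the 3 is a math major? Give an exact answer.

105/286

One ordering (a math major drawn first) has probability 7/13 × 6/12 × 5/11 = 210/1716 = 35/286.
There are C(3,1) = 3 such orderings, each equally likely, so P = 3 × 35/286 = 105/286.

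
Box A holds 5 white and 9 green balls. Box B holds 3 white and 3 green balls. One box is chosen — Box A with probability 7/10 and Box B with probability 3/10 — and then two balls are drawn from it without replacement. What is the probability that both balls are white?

89/650

From Box A: P(both white) = (5/14)(4/13) = 10/91.
From Box B: P(both white) = (3/6)(2/5) = 1/5.
Total probability = (7/10)(10/91) + (3/10)(1/5) = 89/650.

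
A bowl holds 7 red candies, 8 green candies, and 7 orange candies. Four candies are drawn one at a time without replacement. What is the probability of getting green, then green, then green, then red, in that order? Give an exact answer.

14/1045

Chain rule:
P = 8/22 × 7/21 × 6/20 × 7/19 = 2352/175560 = 14/1045.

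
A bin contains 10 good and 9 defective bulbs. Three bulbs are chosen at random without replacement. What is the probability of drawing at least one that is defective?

283/323

P(no defective) = 10/19 × 9/18 × 8/17 = 720/5814 = 40/323.
P(at least one) = 1 − 40/323 = 283/323.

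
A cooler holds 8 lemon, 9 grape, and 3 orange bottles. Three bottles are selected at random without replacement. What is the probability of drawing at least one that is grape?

65/76

P(no grape) = 11/20 × 10/19 × 9/18 = 990/6840 = 11/76.
P(at least one) = 1 − 11/76 = 65/76.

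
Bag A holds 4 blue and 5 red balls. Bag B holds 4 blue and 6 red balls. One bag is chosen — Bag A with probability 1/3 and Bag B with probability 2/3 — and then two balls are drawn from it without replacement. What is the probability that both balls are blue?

13/90

From Bag A: P(both blue) = (4/9)(3/8) = 1/6.
From Bag B: P(both blue) = (4/10)(3/9) = 2/15.
Total probability = (1/3)(1/6) + (2/3)(2/15) = 13/90.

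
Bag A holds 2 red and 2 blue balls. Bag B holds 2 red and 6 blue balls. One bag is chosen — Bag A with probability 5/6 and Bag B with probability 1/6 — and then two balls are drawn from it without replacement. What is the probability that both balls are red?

73/504

From Bag A: P(both red) = (2/4)(1/3) = 1/6.
From Bag B: P(both red) = (2/8)(1/7) = 1/28.
Total probability = (5/6)(1/6) + (1/6)(1/28) = 73/504.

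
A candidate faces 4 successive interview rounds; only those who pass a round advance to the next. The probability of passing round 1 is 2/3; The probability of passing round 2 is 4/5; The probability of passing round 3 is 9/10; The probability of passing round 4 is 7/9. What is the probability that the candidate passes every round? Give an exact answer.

Each stage is reached only if all earlier stages succeed, so
P = 2/3 × 4/5 × 9/10 × 7/9 = 504/1350 = 28/75.

28/75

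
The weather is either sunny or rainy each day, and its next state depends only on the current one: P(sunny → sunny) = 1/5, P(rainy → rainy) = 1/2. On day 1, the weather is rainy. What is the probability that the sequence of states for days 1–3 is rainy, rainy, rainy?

Day 1 is given. For each transition, use the conditional probability from the current state:
P(rainy | rainy) = 1/2; P(rainy | rainy) = 1/2.
P = 1/2 × 1/2 = 1/4.

1/4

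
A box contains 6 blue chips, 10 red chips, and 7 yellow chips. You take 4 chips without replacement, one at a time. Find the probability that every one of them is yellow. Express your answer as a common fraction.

1/253

P = 7/23 × 6/22 × 5/21 × 4/20 = 840/212520 = 1/253.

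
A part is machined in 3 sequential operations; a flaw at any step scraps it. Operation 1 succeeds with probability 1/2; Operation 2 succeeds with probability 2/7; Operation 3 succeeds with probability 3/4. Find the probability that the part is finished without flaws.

3/28

Each stage is reached only if all earlier stages succeed, so
P = 1/2 × 2/7 × 3/4 = 6/56 = 3/28.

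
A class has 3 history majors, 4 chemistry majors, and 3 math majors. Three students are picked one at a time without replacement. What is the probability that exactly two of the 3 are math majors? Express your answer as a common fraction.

7/40

One ordering (math majors drawn first) has probability 3/10 × 2/9 × 7/8 = 42/720 = 7/120.
There are C(3,2) = 3 such orderings, each equally likely, so P = 3 × 7/120 = 7/40.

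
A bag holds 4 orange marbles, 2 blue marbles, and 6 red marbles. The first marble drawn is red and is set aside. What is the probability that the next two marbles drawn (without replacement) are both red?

2/11

With the first marble removed, 5 red remain out of 11.
P = 5/11 × 4/10 = 20/110 = 2/11.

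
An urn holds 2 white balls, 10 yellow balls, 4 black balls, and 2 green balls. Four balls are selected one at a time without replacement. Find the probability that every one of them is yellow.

P(every draw is yellow) = 10/18 × 9/17 × 8/16 × 7/15 = 5040/73440 = 7/102.

7/102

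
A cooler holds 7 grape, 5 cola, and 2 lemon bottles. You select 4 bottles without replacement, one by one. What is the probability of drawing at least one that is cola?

125/143

P(no cola) = 9/14 × 8/13 × 7/12 × 6/11 = 3024/24024 = 18/143.
P(at least one) = 1 − 18/143 = 125/143.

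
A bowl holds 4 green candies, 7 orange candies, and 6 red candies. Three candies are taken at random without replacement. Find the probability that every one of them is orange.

P(every draw is orange) = 7/17 × 6/16 × 5/15 = 210/4080 = 7/136.

7/136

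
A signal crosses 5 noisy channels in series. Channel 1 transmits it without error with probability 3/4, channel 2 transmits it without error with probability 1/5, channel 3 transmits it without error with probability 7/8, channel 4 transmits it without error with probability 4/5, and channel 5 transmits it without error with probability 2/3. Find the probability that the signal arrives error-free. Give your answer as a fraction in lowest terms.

Multiplying along the chain,
P = 3/4 × 1/5 × 7/8 × 4/5 × 2/3 = 168/2400 = 7/100.

7/100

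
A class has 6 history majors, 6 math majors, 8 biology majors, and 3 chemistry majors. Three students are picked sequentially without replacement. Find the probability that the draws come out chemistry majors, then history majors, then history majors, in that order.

15/1771

Chain rule:
P = 3/23 × 6/22 × 5/21 = 90/10626 = 15/1771.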